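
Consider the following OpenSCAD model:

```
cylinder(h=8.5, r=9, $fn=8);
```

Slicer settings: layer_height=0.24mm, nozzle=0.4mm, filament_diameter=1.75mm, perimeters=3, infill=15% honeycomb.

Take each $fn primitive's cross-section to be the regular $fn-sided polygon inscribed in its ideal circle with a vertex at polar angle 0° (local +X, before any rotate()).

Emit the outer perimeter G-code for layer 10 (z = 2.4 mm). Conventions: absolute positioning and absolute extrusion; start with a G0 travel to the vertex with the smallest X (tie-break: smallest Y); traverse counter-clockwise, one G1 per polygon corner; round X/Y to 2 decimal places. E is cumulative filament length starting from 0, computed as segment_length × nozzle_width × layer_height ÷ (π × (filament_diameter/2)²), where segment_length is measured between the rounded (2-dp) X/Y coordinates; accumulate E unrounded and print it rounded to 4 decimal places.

At z = 2.4 mm: the cylinder: section is a regular 8-gon, circumradius r=9. The outline is a single polygon with 8 vertices. Extrusion per mm of travel: 0.4 × 0.24 / (π × 0.875²) = 0.039912. Accumulating E over each segment gives final E = 2.1987.

G0 X-9.00 Y0.00 Z2.40
G1 X-6.36 Y-6.36 E0.2748
G1 X0.00 Y-9.00 E0.5497
G1 X6.36 Y-6.36 E0.8245
G1 X9.00 Y0.00 E1.0994
G1 X6.36 Y6.36 E1.3742
G1 X0.00 Y9.00 E1.6490
G1 X-6.36 Y6.36 E1.9239
G1 X-9.00 Y0.00 E2.1987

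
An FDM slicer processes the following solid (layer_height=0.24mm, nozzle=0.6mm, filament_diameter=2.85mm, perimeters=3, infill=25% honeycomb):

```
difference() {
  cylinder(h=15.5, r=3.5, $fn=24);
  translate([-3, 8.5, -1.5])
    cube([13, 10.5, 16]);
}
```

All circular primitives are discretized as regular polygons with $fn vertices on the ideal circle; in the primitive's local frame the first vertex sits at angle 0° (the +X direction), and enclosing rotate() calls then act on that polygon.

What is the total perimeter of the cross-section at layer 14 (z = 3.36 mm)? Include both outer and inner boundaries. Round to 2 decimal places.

At z = 3.36 mm: the cylinder: section is a regular 24-gon, circumradius r=3.5 (perimeter = 2·24·3.500·sin(180°/24) = 21.93 mm); the 13×10.5 cube at (-3, 8.5) contributes its full rectangle (perimeter 47.00 mm); Subtracting the remaining from the first: starting from the r=3.5 cylinder, the 13×10.5 cube at (-3, 8.5) misses the remaining region (no effect) — boundary = 21.93 mm. Overall, the cross-section is a single solid region. Total boundary length (outer) = 21.93 mm.

21.93 mm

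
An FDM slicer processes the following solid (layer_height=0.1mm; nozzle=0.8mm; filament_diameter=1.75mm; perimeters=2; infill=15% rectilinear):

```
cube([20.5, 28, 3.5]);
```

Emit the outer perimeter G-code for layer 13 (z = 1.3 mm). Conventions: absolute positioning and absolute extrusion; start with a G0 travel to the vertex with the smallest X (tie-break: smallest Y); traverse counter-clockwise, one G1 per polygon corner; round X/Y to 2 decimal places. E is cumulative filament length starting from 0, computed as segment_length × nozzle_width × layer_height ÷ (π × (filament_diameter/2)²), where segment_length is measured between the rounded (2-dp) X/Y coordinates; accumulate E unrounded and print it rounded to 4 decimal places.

G0 X0.00 Y0.00 Z1.30
G1 X20.50 Y0.00 E0.6818
G1 X20.50 Y28.00 E1.6131
G1 X0.00 Y28.00 E2.2949
G1 X0.00 Y0.00 E3.2262

At z = 1.3 mm: the 20.5×28 cube contributes its full rectangle. The outline is a single polygon with 4 vertices. Extrusion per mm of travel: 0.8 × 0.1 / (π × 0.875²) = 0.033260. Accumulating E over each segment gives final E = 3.2262.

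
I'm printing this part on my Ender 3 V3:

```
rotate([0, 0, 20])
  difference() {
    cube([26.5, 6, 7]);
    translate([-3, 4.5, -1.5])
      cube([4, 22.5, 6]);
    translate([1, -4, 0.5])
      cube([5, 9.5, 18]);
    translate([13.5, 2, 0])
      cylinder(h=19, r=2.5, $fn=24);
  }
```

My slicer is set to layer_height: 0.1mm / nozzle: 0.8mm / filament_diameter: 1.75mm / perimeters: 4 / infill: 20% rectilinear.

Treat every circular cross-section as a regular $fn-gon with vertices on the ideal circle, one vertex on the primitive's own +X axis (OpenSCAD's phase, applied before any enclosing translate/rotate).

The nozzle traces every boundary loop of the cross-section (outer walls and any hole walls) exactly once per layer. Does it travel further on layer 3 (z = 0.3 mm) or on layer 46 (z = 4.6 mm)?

layer 46 (z = 4.6 mm)

Layer 3 (z = 0.3): the cube (footprint 26.5×6) is included at this height (perimeter 65.00 mm); the cube at (-3, 4.5) is present — its section is the full 4×22.5 rectangle (perimeter 53.00 mm); the cube at (1, -4) does not reach this height (z outside [0.5, 18.5]); the cylinder at (13.5, 2): section is a regular 24-gon, circumradius r=2.5 (perimeter = 2·24·2.500·sin(180°/24) = 15.66 mm); Subtracting the remaining from the first: starting from the 26.5×6 cube, the 4×22.5 cube at (-3, 4.5) partially overlaps it — only the 1.50 mm² overlap (of its 90.00 mm²) is removed, clipping the outline; the r=2.5 cylinder at (13.5, 2) partially overlaps it — only the 18.43 mm² overlap (of its 19.41 mm²) is removed, clipping the outline — boundary = 74.58 mm; (whole slice rotated 20° about Z — lengths, areas and connectivity unchanged). So its perimeter = 74.58 mm. Layer 46 (z = 4.6): the cube (footprint 26.5×6) is included at this height (perimeter 65.00 mm); the cube at (-3, 4.5) is absent (z outside [-1.5, 4.5]); the cube at (1, -4) (footprint 5×9.5) is included at this height (perimeter 29.00 mm); the r=2.5 cylinder at (13.5, 2) gives a regular 24-gon of circumradius 2.5 (constant along its height) (perimeter = 2·24·2.500·sin(180°/24) = 15.66 mm); After the difference (first − rest): starting from the 26.5×6 cube, the 5×9.5 cube at (1, -4) partially overlaps it — only the 27.50 mm² overlap (of its 47.50 mm²) is removed, clipping the outline; the r=2.5 cylinder at (13.5, 2) partially overlaps it — only the 18.43 mm² overlap (of its 19.41 mm²) is removed, clipping the outline — boundary = 85.58 mm; (rotated 20° about Z; rotation is an isometry so areas/perimeters/island counts are preserved). So its perimeter = 85.58 mm. Layer 46 is larger (85.58 vs 74.58 mm).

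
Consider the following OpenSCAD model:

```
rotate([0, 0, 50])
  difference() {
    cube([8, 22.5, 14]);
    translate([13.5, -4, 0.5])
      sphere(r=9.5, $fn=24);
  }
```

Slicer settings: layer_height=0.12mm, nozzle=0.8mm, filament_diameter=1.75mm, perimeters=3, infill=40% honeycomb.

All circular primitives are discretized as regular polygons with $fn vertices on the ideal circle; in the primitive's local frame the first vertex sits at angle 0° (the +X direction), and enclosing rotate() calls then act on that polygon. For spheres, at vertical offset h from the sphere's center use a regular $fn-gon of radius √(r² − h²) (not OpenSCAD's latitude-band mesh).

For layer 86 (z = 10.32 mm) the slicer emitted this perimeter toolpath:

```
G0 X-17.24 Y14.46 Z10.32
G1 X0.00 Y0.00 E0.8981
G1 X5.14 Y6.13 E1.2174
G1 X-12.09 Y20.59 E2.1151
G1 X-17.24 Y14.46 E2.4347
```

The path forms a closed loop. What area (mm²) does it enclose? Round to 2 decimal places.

Apply the shoelace formula to the sequence of (X, Y) vertices; enclosed area = 180.05 mm².

180.05 mm²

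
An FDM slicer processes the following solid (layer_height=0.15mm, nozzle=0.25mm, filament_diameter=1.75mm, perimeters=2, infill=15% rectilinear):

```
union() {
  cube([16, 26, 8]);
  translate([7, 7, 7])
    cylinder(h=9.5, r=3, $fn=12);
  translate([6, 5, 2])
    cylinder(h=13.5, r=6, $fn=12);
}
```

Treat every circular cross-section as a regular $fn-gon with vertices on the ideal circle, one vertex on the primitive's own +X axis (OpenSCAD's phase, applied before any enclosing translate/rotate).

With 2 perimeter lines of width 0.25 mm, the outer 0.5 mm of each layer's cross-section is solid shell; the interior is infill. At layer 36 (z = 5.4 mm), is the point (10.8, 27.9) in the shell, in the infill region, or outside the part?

At z = 5.4 mm: the cube (footprint 16×26) is included at this height; the cylinder at (7, 7) is not intersected at this z (z outside [7, 16.5]); the cylinder at (6, 5): section is a regular 12-gon, circumradius r=6; Merging all regions: the regions partially overlap (shared area 104.37 mm²), so overlapping operands fuse into one piece — 1 connected region. Overall, the cross-section is a single solid region. The nearest boundary edge runs (0.00, 26.00)→(16.00, 26.00); distance from the point to it = 1.90 mm. The point is not inside any of the regions above, so it lies outside the cross-section (1.90 mm from the nearest boundary).

outside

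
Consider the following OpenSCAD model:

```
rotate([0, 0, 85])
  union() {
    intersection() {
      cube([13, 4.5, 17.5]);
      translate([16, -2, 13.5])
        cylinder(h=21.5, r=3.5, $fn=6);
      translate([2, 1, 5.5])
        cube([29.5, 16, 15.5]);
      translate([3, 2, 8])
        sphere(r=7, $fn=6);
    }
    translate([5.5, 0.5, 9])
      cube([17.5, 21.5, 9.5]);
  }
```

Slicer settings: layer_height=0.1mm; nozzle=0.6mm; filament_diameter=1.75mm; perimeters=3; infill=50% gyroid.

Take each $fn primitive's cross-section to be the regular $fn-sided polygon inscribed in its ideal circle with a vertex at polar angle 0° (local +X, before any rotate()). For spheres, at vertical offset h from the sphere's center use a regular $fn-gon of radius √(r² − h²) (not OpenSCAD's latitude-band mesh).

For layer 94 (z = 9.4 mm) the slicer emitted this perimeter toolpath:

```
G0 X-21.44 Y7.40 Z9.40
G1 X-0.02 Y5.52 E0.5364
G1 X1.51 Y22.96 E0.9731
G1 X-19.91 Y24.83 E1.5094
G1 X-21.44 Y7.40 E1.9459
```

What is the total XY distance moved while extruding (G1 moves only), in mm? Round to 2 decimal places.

78.01 mm

Sum the Euclidean lengths of each G1 segment: total = 78.01 mm.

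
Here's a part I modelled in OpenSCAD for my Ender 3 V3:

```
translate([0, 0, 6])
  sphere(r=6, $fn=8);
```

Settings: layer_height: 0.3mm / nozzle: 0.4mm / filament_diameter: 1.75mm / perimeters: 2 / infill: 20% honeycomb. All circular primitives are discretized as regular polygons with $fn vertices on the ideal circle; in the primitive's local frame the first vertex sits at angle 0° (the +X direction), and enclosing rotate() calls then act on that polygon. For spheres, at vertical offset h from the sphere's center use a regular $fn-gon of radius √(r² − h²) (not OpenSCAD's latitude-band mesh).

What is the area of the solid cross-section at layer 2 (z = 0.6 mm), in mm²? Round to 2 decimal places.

19.35 mm²

At z = 0.6 mm: the r=6 sphere slices to a regular 8-gon of circumradius 2.615 (√(r²−h²) with h=5.4 from center) (area = (8/2)·2.615²·sin(360°/8) = 19.35 mm²). Overall, the cross-section is a single solid region. Net area = 19.35 mm².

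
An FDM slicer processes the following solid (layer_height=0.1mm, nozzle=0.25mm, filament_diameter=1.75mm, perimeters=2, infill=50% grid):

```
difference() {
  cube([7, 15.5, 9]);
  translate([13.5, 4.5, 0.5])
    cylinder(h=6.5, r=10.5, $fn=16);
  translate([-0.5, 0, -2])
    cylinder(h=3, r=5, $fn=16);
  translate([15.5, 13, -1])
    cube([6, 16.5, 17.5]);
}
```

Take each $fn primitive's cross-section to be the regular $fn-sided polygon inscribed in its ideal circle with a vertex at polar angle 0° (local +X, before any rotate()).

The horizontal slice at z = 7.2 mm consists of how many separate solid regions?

At z = 7.2 mm: the cube (footprint 7×15.5) is included at this height; the cylinder at (13.5, 4.5) is absent (z outside [0.5, 7]); the cylinder at (-0.5, 0) is absent (z outside [-2, 1]); the 6×16.5 cube at (15.5, 13) contributes its full rectangle; Taking the first minus the rest: starting from the 7×15.5 cube, the 6×16.5 cube at (15.5, 13) misses the remaining region (no effect) — 1 connected region. The result has 1 disconnected region.

1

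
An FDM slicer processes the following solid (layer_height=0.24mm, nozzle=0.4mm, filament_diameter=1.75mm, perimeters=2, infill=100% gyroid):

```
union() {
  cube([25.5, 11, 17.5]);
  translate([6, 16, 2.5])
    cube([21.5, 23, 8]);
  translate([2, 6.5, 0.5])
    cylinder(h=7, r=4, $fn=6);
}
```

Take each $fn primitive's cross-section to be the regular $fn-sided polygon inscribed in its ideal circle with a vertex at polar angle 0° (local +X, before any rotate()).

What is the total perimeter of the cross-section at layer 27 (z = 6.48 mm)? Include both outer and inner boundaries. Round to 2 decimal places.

At z = 6.48 mm: the cube (footprint 25.5×11) is included at this height (perimeter 73.00 mm); the cube at (6, 16) is present — its section is the full 21.5×23 rectangle (perimeter 89.00 mm); the r=4 cylinder at (2, 6.5) gives a regular 6-gon of circumradius 4 (constant along its height) (perimeter = 2·6·4.000·sin(180°/6) = 24.00 mm); Combining (union): the regions partially overlap (shared area 34.64 mm²), so the edge portions inside another operand are dropped and the merged outline is re-measured after clipping — boundary = 163.07 mm. Overall, the cross-section has 2 separate islands. Total boundary length (outer) = 163.07 mm.

163.07 mm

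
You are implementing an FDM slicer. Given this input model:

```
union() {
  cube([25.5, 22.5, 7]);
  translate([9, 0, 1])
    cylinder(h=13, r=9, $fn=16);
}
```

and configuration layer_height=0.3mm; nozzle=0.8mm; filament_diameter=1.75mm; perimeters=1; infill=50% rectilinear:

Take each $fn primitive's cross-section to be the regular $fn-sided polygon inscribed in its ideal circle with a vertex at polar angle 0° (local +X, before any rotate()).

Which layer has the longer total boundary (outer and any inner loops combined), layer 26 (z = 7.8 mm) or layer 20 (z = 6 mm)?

Layer 26 (z = 7.8): the cube does not reach this height (z outside [0, 7]); the r=9 cylinder at (9, 0) gives a regular 16-gon of circumradius 9 (constant along its height) (perimeter = 2·16·9.000·sin(180°/16) = 56.19 mm); Taking the union: only the r=9 cylinder at (9, 0) is present, so the union is just that shape — boundary = 56.19 mm. So its perimeter = 56.19 mm. Layer 20 (z = 6): the cube (footprint 25.5×22.5) is included at this height (perimeter 96.00 mm); the r=9 cylinder at (9, 0) contributes a regular 16-gon of circumradius 9 (perimeter = 2·16·9.000·sin(180°/16) = 56.19 mm); Merging all regions: the regions partially overlap (shared area 123.99 mm²), so the edge portions inside another operand are dropped and the merged outline is re-measured after clipping — boundary = 106.09 mm. So its perimeter = 106.09 mm. Layer 20 is larger (106.09 vs 56.19 mm).

layer 20 (z = 6 mm)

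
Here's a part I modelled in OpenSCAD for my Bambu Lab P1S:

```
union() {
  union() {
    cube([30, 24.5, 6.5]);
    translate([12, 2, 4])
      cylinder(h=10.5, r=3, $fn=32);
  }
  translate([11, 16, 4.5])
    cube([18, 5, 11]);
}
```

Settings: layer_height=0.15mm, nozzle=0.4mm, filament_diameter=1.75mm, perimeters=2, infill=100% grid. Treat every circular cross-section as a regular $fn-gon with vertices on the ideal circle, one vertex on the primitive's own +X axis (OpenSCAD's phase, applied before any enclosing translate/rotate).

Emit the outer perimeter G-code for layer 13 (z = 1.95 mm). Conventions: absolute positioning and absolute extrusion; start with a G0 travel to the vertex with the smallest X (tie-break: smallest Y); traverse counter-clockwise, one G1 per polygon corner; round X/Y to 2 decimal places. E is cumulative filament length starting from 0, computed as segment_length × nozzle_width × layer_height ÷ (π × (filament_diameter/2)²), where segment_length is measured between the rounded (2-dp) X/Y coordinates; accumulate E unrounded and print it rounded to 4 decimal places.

At z = 1.95 mm: the cube (footprint 30×24.5) is included at this height; the cylinder at (12, 2) does not reach this height (z outside [4, 14.5]); Combining (union): only the 30×24.5 cube is present, so the union is just that shape — 1 connected region; the cube at (11, 16) is not intersected at this z (z outside [4.5, 15.5]); Taking the union: only the result so far is present, so the union is just that shape — 1 connected region. The outline is a single polygon with 4 vertices. Extrusion per mm of travel: 0.4 × 0.15 / (π × 0.875²) = 0.024945. Accumulating E over each segment gives final E = 2.7190.

G0 X0.00 Y0.00 Z1.95
G1 X30.00 Y0.00 E0.7484
G1 X30.00 Y24.50 E1.3595
G1 X0.00 Y24.50 E2.1079
G1 X0.00 Y0.00 E2.7190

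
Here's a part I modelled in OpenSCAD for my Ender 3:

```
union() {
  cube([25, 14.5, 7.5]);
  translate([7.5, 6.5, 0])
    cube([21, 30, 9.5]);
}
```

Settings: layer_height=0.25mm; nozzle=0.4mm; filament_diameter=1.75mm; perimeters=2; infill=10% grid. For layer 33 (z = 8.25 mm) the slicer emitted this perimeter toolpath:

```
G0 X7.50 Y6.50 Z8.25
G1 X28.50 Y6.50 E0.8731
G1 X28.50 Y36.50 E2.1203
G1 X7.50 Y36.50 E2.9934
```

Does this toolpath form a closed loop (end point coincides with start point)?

Start point (G0): (7.50, 6.50). End point (last G1): the path does not return to the start — open.

no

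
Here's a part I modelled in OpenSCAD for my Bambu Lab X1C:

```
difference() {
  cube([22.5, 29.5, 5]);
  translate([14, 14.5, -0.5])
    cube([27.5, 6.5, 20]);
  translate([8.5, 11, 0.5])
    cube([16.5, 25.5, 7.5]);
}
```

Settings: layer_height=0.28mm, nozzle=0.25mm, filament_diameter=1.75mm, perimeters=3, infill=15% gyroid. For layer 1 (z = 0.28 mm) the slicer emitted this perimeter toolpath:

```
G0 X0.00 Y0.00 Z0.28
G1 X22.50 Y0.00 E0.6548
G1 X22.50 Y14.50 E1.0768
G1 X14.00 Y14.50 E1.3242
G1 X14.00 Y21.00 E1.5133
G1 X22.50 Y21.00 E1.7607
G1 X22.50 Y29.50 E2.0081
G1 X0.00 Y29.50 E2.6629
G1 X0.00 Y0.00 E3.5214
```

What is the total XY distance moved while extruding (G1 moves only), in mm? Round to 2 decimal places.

Sum the Euclidean lengths of each G1 segment: total = 121.00 mm.

121.00 mm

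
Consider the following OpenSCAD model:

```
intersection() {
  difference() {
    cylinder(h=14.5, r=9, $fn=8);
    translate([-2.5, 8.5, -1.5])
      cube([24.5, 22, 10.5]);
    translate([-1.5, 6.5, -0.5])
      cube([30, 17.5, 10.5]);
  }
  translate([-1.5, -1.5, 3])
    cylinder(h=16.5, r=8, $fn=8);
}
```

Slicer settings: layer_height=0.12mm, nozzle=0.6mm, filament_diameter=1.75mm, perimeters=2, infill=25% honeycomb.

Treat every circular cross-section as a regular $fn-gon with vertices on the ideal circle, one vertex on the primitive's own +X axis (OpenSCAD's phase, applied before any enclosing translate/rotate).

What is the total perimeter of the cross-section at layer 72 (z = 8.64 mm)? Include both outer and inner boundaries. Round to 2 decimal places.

47.27 mm

At z = 8.64 mm: the r=9 cylinder gives a regular 8-gon of circumradius 9 (constant along its height) (perimeter = 2·8·9.000·sin(180°/8) = 55.11 mm); the cube at (-2.5, 8.5) (footprint 24.5×22) is included at this height (perimeter 93.00 mm); the cube at (-1.5, 6.5) (footprint 30×17.5) is included at this height (perimeter 95.00 mm); Taking the first minus the rest: starting from the r=9 cylinder, the 24.5×22 cube at (-2.5, 8.5) partially overlaps it — only the 0.60 mm² overlap (of its 539.00 mm²) is removed, clipping the outline; the 30×17.5 cube at (-1.5, 6.5) partially overlaps it — only the 10.22 mm² overlap (of its 525.00 mm²) is removed, clipping the outline — boundary = 56.36 mm; the cylinder at (-1.5, -1.5): section is a regular 8-gon, circumradius r=8 (perimeter = 2·8·8.000·sin(180°/8) = 48.98 mm); Keeping only the common overlap: the r=8 cylinder at (-1.5, -1.5) partially overlaps that combined region; clipping to the common part keeps 167.70 mm² — boundary = 47.27 mm. Overall, the cross-section is a single solid region. Total boundary length (outer) = 47.27 mm.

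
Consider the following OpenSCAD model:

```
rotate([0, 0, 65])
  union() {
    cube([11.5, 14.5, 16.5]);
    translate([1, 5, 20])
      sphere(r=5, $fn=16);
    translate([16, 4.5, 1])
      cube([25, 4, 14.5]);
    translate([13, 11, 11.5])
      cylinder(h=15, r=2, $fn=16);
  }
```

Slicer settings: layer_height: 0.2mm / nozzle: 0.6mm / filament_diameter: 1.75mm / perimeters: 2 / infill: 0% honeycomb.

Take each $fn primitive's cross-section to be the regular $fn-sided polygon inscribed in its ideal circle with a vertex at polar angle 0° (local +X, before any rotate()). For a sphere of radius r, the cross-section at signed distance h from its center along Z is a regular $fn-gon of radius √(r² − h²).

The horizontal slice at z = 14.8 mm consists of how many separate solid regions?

2

At z = 14.8 mm: the 11.5×14.5 cube contributes its full rectangle; the sphere at (1, 5) is absent (|z−center|=5.200 > r=5); the cube at (16, 4.5) (footprint 25×4) is included at this height; the r=2 cylinder at (13, 11) contributes a regular 16-gon of circumradius 2; Taking the union: the regions partially overlap (shared area 0.83 mm²), so overlapping operands fuse into one piece — 2 connected regions; (rotated 65° about Z; rotation is an isometry so areas/perimeters/island counts are preserved). The result has 2 disconnected regions.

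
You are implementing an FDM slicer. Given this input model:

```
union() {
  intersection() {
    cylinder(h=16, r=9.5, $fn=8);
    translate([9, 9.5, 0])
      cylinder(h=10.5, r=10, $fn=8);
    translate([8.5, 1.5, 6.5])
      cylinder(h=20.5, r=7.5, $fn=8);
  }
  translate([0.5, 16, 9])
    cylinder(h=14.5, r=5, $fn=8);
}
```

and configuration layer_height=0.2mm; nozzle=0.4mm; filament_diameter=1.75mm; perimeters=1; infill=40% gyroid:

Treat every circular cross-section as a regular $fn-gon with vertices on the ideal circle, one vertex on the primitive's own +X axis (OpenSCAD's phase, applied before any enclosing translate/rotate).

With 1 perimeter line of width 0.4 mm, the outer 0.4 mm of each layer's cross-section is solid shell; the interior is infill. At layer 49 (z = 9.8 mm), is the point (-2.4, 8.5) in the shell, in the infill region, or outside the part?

At z = 9.8 mm: the r=9.5 cylinder gives a regular 8-gon of circumradius 9.5 (constant along its height); the r=10 cylinder at (9, 9.5) contributes a regular 8-gon of circumradius 10; the r=7.5 cylinder at (8.5, 1.5) gives a regular 8-gon of circumradius 7.5 (constant along its height); Keeping only the common overlap: the r=10 cylinder at (9, 9.5) partially overlaps the r=9.5 cylinder; clipping to the common part keeps 49.03 mm²; the r=7.5 cylinder at (8.5, 1.5) partially overlaps the running intersection; clipping to the common part keeps 34.65 mm² — 1 connected region; the cylinder at (0.5, 16): section is a regular 8-gon, circumradius r=5; Combining (union): the 2 present regions are separate (no shared area or edge), so areas and boundary lengths simply add and each stays a separate island — 2 connected regions. Overall, the cross-section has 2 separate islands. The nearest boundary edge runs (0.50, 11.00)→(-3.04, 12.46); distance from the point to it = 3.42 mm. The point is not inside any of the regions above, so it lies outside the cross-section (3.42 mm from the nearest boundary).

outside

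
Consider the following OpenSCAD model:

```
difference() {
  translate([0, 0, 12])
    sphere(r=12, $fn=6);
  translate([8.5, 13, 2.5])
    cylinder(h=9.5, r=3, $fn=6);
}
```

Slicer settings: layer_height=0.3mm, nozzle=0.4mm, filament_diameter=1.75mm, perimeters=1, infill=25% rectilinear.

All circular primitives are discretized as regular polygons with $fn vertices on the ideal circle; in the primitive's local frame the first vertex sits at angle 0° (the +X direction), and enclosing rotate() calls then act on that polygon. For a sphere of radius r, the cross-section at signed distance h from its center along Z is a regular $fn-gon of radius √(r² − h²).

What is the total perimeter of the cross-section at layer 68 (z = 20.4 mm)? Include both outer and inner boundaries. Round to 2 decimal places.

At z = 20.4 mm: the sphere: section is a regular 6-gon, circumradius = √(r²−h²) = √(12²−8.4²) = 8.570 (perimeter = 2·6·8.570·sin(180°/6) = 51.42 mm); the cylinder at (8.5, 13) is absent (z outside [2.5, 12]); After the difference (first − rest): none of the subtracted shapes is present at this height, so the r=12 sphere is unchanged — boundary = 51.42 mm. Overall, the cross-section is a single solid region. Total boundary length (outer) = 51.42 mm.

51.42 mm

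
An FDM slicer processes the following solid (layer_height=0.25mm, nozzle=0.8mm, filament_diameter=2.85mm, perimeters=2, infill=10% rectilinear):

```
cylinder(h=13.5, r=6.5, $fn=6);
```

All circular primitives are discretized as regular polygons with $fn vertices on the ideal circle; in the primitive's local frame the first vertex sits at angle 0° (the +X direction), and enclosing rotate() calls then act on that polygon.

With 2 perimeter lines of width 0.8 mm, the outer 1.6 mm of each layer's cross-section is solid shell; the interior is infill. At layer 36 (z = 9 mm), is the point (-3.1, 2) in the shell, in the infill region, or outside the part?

At z = 9 mm: the cylinder: section is a regular 6-gon, circumradius r=6.5. Overall, the cross-section is a single solid region. The nearest boundary edge runs (-3.25, 5.63)→(-6.50, 0.00); distance from the point to it = 1.94 mm. The point is inside the cross-section and 1.94 mm from the nearest boundary — more than the 1.6 mm shell width (2 × 0.8), so it's in the infill interior.

infill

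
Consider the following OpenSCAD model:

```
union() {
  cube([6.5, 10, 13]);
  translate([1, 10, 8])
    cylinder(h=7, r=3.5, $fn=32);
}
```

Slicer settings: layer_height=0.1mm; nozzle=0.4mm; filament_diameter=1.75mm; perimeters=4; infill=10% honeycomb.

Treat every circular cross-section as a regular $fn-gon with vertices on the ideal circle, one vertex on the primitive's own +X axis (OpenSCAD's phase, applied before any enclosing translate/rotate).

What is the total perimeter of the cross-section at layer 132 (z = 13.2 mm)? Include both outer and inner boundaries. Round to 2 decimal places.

At z = 13.2 mm: the cube is not intersected at this z (z outside [0, 13]); the r=3.5 cylinder at (1, 10) contributes a regular 32-gon of circumradius 3.5 (perimeter = 2·32·3.500·sin(180°/32) = 21.96 mm); Merging all regions: only the r=3.5 cylinder at (1, 10) is present, so the union is just that shape — boundary = 21.96 mm. Overall, the cross-section is a single solid region. Total boundary length (outer) = 21.96 mm.

21.96 mm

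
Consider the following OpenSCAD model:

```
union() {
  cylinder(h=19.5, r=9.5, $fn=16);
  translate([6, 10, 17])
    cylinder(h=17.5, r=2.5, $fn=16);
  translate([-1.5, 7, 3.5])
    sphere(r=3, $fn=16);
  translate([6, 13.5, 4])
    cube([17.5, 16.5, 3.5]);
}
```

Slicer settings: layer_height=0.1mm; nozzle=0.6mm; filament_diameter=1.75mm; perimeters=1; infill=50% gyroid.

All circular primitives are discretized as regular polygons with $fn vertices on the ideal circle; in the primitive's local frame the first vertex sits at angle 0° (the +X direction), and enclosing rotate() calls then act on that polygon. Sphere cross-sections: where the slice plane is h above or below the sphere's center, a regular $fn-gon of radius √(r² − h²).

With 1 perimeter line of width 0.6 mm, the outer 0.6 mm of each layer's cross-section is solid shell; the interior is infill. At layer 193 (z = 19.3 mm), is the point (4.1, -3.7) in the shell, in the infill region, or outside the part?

infill

At z = 19.3 mm: the r=9.5 cylinder contributes a regular 16-gon of circumradius 9.5; the r=2.5 cylinder at (6, 10) gives a regular 16-gon of circumradius 2.5 (constant along its height); the sphere at (-1.5, 7) is absent (|z−center|=15.800 > r=3); the cube at (6, 13.5) does not reach this height (z outside [4, 7.5]); Merging all regions: the regions partially overlap (shared area 0.15 mm²), so overlapping operands fuse into one piece — 1 connected region. Overall, the cross-section is a single solid region. The nearest boundary edge runs (8.78, -3.64)→(6.72, -6.72); distance from the point to it = 3.85 mm. The point is inside the cross-section and 3.85 mm from the nearest boundary — more than the 0.6 mm shell width (1 × 0.6), so it's in the infill interior.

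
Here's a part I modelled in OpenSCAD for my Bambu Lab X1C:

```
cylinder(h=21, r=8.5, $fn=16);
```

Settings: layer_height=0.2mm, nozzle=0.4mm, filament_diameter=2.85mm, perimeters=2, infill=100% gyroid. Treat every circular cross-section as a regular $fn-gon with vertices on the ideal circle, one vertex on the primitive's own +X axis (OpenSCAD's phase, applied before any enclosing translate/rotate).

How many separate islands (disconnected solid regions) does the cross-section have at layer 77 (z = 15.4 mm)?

1

At z = 15.4 mm: the r=8.5 cylinder contributes a regular 16-gon of circumradius 8.5. Overall, the cross-section is a single solid region. Island count = 1.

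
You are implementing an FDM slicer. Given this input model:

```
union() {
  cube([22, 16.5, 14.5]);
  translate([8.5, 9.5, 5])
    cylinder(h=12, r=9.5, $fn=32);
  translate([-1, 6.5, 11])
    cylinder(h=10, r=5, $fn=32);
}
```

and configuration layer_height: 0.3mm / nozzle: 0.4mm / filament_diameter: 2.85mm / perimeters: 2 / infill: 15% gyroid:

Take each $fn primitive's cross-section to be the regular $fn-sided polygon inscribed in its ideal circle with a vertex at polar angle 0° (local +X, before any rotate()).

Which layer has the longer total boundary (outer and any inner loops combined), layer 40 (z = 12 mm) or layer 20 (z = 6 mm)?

Layer 40 (z = 12): the 22×16.5 cube contributes its full rectangle (perimeter 77.00 mm); the r=9.5 cylinder at (8.5, 9.5) gives a regular 32-gon of circumradius 9.5 (constant along its height) (perimeter = 2·32·9.500·sin(180°/32) = 59.59 mm); the r=5 cylinder at (-1, 6.5) contributes a regular 32-gon of circumradius 5 (perimeter = 2·32·5.000·sin(180°/32) = 31.37 mm); Taking the union: the regions partially overlap (shared area 288.25 mm²), so the edge portions inside another operand are dropped and the merged outline is re-measured after clipping — boundary = 85.44 mm. So its perimeter = 85.44 mm. Layer 20 (z = 6): the cube (footprint 22×16.5) is included at this height (perimeter 77.00 mm); the cylinder at (8.5, 9.5): section is a regular 32-gon, circumradius r=9.5 (perimeter = 2·32·9.500·sin(180°/32) = 59.59 mm); the cylinder at (-1, 6.5) is absent (z outside [11, 21]); Taking the union: the regions partially overlap (shared area 254.64 mm²), so the edge portions inside another operand are dropped and the merged outline is re-measured after clipping — boundary = 78.58 mm. So its perimeter = 78.58 mm. Layer 40 is larger (85.44 vs 78.58 mm).

layer 40 (z = 12 mm)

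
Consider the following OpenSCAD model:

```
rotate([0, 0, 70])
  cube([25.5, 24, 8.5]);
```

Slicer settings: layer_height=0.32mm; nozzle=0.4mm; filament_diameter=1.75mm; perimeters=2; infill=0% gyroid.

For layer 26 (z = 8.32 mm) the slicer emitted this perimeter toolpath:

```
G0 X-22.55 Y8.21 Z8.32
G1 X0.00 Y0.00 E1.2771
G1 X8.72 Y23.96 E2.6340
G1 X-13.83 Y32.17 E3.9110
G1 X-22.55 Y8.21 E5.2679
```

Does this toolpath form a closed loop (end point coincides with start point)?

yes

Start point (G0): (-22.55, 8.21). End point (last G1): the path returns to the start — closed.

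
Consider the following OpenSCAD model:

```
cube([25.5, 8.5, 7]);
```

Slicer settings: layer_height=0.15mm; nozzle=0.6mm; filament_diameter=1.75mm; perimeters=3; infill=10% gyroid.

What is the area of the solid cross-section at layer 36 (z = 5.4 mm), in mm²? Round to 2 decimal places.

216.75 mm²

At z = 5.4 mm: the cube (footprint 25.5×8.5) is included at this height (area 216.75 mm²). Overall, the cross-section is a single solid region. Net area = 216.75 mm².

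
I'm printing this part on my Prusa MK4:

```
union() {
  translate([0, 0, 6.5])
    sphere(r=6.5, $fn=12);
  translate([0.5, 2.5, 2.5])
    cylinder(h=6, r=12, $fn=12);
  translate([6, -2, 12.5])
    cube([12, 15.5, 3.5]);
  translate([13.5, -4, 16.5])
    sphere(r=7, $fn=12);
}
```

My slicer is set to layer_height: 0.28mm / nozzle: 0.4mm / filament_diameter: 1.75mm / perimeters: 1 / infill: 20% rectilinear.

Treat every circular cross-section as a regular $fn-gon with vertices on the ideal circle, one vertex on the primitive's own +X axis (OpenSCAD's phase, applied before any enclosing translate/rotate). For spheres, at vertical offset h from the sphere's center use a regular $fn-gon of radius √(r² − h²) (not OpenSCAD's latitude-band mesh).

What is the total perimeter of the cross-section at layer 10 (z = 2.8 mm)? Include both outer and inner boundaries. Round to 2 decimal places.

At z = 2.8 mm: the r=6.5 sphere slices to a regular 12-gon of circumradius 5.344 (√(r²−h²) with h=3.7 from center) (perimeter = 2·12·5.344·sin(180°/12) = 33.20 mm); the cylinder at (0.5, 2.5): section is a regular 12-gon, circumradius r=12 (perimeter = 2·12·12.000·sin(180°/12) = 74.54 mm); the cube at (6, -2) does not reach this height (z outside [12.5, 16]); the sphere at (13.5, -4) does not reach this height (|z−center|=13.700 > r=7); Taking the union: the r=6.5 sphere lies entirely inside the r=12 cylinder at (0.5, 2.5), so the union is just the r=12 cylinder at (0.5, 2.5) — boundary = 74.54 mm. Overall, the cross-section is a single solid region. Total boundary length (outer) = 74.54 mm.

74.54 mm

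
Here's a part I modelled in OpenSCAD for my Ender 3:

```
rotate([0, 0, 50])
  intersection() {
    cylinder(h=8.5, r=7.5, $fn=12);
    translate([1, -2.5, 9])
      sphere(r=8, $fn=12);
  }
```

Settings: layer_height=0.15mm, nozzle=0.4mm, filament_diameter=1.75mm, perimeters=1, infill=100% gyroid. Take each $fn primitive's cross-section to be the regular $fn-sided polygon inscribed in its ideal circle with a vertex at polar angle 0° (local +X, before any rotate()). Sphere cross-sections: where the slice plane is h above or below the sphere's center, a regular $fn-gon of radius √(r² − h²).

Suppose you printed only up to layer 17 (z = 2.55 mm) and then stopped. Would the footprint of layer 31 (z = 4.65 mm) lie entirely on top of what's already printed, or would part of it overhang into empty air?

Compare the two slices. At z = 2.55: the r=7.5 cylinder contributes a regular 12-gon of circumradius 7.5 (area = (12/2)·7.500²·sin(360°/12) = 168.75 mm²); the r=8 sphere at (1, -2.5) contributes a regular 12-gon of circumradius √(8²−6.45²) = 4.733 (area = (12/2)·4.733²·sin(360°/12) = 67.19 mm²); After intersecting: the r=8 sphere at (1, -2.5) partially overlaps the r=7.5 cylinder; clipping to the common part keeps 67.19 mm² — area = 67.19 mm²; (rotated 50° about Z; rotation is an isometry so areas/perimeters/island counts are preserved). At z = 4.65: the cylinder: section is a regular 12-gon, circumradius r=7.5 (area = (12/2)·7.500²·sin(360°/12) = 168.75 mm²); the r=8 sphere at (1, -2.5) contributes a regular 12-gon of circumradius √(8²−4.35²) = 6.714 (area = (12/2)·6.714²·sin(360°/12) = 135.23 mm²); Keeping only the common overlap: the r=8 sphere at (1, -2.5) partially overlaps the r=7.5 cylinder; clipping to the common part keeps 113.19 mm² — area = 113.19 mm²; (whole slice rotated 50° about Z — lengths, areas and connectivity unchanged). Checking containment: at z = 4.65 the cross-section extends beyond the z = 2.55 cross-section by about 46.00 mm².

part overhangs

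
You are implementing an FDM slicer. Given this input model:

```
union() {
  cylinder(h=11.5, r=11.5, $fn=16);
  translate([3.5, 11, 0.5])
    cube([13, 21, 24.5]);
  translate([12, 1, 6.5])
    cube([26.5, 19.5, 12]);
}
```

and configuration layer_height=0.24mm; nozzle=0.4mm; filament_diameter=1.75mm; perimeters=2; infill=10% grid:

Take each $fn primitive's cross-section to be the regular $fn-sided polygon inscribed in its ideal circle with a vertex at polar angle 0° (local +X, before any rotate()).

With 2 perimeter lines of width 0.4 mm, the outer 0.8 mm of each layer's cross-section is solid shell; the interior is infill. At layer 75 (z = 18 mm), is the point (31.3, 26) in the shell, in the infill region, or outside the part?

outside

At z = 18 mm: the cylinder is not intersected at this z (z outside [0, 11.5]); the cube at (3.5, 11) (footprint 13×21) is included at this height; the cube at (12, 1) (footprint 26.5×19.5) is included at this height; Combining (union): the regions partially overlap (shared area 42.75 mm²), so overlapping operands fuse into one piece — 1 connected region. Overall, the cross-section is a single solid region. The nearest boundary edge runs (16.50, 20.50)→(38.50, 20.50); distance from the point to it = 5.50 mm. The point is not inside any of the regions above, so it lies outside the cross-section (5.50 mm from the nearest boundary).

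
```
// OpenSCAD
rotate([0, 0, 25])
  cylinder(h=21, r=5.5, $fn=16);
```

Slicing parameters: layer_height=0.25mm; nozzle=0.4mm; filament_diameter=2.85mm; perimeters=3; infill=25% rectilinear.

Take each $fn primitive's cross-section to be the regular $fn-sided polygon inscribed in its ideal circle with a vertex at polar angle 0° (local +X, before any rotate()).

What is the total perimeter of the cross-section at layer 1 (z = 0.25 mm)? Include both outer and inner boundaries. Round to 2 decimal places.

At z = 0.25 mm: the r=5.5 cylinder contributes a regular 16-gon of circumradius 5.5 (perimeter = 2·16·5.500·sin(180°/16) = 34.34 mm); (rotated 25° about Z; rotation is an isometry so areas/perimeters/island counts are preserved). Overall, the cross-section is a single solid region. Total boundary length (outer) = 34.34 mm.

34.34 mm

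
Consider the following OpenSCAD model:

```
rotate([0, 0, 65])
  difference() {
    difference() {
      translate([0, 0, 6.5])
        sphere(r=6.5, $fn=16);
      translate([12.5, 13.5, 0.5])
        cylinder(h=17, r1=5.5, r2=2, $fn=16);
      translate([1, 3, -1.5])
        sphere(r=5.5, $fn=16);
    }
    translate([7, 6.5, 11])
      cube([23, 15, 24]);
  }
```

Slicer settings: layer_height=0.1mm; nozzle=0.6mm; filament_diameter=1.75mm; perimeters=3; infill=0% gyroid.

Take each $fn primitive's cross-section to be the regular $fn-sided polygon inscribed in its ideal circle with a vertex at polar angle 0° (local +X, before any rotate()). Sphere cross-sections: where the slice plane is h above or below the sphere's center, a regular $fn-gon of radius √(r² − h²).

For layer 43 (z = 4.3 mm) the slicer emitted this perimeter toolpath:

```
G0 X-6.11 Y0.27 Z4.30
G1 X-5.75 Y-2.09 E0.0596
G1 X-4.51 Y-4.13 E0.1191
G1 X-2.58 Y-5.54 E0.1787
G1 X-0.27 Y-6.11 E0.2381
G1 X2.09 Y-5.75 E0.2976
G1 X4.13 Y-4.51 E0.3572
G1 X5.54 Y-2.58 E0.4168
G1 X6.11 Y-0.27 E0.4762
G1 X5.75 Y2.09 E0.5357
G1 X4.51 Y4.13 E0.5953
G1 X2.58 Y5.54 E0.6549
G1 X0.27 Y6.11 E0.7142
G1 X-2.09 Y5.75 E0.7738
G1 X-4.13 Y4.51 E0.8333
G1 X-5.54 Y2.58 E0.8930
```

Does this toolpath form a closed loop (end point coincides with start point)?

no

Start point (G0): (-6.11, 0.27). End point (last G1): the path does not return to the start — open.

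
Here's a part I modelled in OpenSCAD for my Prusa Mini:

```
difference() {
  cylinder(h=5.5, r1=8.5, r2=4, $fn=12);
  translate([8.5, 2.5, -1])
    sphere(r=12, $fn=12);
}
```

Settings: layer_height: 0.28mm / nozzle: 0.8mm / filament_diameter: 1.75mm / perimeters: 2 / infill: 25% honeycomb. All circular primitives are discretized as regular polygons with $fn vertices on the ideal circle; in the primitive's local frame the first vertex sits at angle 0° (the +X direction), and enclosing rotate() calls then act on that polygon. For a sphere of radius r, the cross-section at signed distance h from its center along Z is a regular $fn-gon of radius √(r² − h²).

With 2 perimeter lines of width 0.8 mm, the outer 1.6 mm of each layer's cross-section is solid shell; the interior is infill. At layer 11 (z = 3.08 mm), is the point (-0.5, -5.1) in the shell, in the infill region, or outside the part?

At z = 3.08 mm: the cone: at t=0.560 of its height the radius interpolates to r₁+(r₂−r₁)t = 5.980, giving a regular 12-gon of that circumradius; the r=12 sphere at (8.5, 2.5) contributes a regular 12-gon of circumradius √(12²−4.08²) = 11.285; After the difference (first − rest): starting from the cone, the r=12 sphere at (8.5, 2.5) partially overlaps it — only the 72.51 mm² overlap (of its 382.06 mm²) is removed, clipping the outline — 1 connected region. Overall, the cross-section is a single solid region. The nearest boundary edge runs (-0.00, -5.98)→(-2.99, -5.18); distance from the point to it = 0.72 mm. The point is inside the cross-section, 0.72 mm from the nearest boundary — within the 1.6 mm shell band (2 × 0.8).

shell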